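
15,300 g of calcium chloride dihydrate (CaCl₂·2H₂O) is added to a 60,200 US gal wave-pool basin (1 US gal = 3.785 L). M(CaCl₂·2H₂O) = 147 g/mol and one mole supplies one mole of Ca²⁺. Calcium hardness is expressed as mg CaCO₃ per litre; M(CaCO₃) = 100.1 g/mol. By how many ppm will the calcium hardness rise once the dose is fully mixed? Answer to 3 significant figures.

Volume: 60,200 US gal × 3.785 L/gal = 227,857 L.
Moles of Ca²⁺: 15,300 g ÷ 147 g/mol = 104.1 mol.
As CaCO₃: 104.1 mol × 100.1 g/mol = 10,420 g.
Rise: 10,420 g / 227,857 L × 1000 = 45.72 mg/L.

45.7 ppm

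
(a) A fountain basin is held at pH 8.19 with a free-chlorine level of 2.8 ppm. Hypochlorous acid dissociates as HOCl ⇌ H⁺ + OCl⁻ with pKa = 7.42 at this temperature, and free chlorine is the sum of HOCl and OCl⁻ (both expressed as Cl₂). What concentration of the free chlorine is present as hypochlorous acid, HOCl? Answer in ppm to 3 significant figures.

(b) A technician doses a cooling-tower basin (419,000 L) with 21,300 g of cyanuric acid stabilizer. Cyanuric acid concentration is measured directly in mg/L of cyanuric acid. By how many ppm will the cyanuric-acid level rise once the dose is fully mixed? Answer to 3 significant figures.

(a) [OCl⁻]/[HOCl] = 10^(pH − pKa) = 10^(8.19 − 7.42) = 10^0.77 = 5.888.
(a) Fraction as HOCl = 1 / (1 + 5.888) = 0.1452.
(a) HOCl = 0.1452 × 2.8 ppm = 0.4065 ppm.

(b) Rise: 21,300 g / 419,000 L × 1000 = 50.84 mg/L.

(a) 0.406 ppm; (b) 50.8 ppm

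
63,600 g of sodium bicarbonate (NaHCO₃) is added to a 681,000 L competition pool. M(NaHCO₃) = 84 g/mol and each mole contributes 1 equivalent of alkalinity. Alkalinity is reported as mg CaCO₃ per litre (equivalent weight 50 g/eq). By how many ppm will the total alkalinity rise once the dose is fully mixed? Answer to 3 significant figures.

Moles of NaHCO₃: 63,600 g ÷ 84 g/mol = 757.1 mol → 757.1 eq of alkalinity.
As CaCO₃: 757.1 eq × 50 g/eq = 37,860 g.
Rise: 37,860 g / 681,000 L × 1000 = 55.59 mg/L.

55.6 ppm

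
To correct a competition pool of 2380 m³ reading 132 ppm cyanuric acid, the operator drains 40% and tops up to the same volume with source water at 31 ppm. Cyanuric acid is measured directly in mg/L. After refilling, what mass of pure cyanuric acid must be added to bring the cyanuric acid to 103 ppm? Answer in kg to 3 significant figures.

Volume: 2380 m³ = 2,380,000 L.
After draining 40% and refilling: 132 × 0.60 + 31 × 0.40 = 91.6 ppm.
Deficit to target: 103 − 91.6 = 11.4 mg/L.
Mass: 11.4 mg/L × 2,380,000 L = 27,130 g cyanuric acid.

27.1 kg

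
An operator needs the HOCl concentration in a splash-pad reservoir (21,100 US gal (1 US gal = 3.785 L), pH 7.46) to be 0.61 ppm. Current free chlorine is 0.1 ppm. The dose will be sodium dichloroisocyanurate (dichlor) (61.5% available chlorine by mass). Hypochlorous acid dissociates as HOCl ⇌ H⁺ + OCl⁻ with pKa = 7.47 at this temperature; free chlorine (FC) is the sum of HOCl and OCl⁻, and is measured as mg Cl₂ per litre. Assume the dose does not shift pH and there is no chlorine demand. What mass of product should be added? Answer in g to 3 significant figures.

Volume: 21,100 US gal × 3.785 L/gal = 79,864 L.
[OCl⁻]/[HOCl] = 10^(pH − pKa) = 10^(7.46 − 7.47) = 0.9772; fraction as HOCl = 1/(1 + 0.9772) = 0.5058.
Free chlorine required for 0.61 ppm HOCl: 0.61 / 0.5058 = 1.206 ppm.
FC to add: 1.206 − 0.1 = 1.106 mg/L as Cl₂.
Cl₂ equivalent: 1.106 mg/L × 79,864 L = 88.34 g.
Product at 61.5% available Cl: 88.34 / 0.615 = 143.6 g.

144 g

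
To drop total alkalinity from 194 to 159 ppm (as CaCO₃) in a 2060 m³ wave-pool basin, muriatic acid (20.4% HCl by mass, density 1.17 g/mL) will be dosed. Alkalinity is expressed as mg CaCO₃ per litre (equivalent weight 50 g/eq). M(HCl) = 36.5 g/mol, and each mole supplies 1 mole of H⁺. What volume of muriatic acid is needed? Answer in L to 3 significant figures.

221 L

Volume: 2060 m³ = 2,060,000 L.
Alkalinity to neutralize: (194 − 159) = 35 mg/L as CaCO₃ × 2,060,000 L = 72,100 g as CaCO₃.
Equivalents of H⁺ required: 72,100 ÷ 50 g/eq = 1442 eq = 1442 mol HCl.
Mass of HCl: 1442 × 36.5 = 52,630 g.
Mass of 20.4% solution: 52,630 / 0.204 = 258,000 g.
Volume: 258,000 g ÷ 1.17 g/mL = 220,500 mL.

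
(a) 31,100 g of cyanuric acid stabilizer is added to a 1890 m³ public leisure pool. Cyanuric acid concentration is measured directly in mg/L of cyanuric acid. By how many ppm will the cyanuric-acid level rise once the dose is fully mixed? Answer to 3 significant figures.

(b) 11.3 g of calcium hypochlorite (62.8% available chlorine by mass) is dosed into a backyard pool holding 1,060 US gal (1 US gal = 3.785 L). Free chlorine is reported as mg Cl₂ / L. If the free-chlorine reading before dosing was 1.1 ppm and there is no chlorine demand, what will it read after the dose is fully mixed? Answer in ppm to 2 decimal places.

(a) Volume: 1890 m³ = 1,890,000 L.
(a) Rise: 31,100 g / 1,890,000 L × 1000 = 16.46 mg/L.

(b) Volume: 1,060 US gal × 3.785 L/gal = 4,012 L.
(b) Available chlorine delivered: 11.3 g × 0.628 = 7.096 g as Cl₂.
(b) Concentration rise: 7.096 g / 4,012 L = 1.769 mg/L = 1.77 ppm.
(b) Final FC: 1.1 + 1.77 = 2.87 ppm.

(a) 16.5 ppm; (b) 2.87 ppm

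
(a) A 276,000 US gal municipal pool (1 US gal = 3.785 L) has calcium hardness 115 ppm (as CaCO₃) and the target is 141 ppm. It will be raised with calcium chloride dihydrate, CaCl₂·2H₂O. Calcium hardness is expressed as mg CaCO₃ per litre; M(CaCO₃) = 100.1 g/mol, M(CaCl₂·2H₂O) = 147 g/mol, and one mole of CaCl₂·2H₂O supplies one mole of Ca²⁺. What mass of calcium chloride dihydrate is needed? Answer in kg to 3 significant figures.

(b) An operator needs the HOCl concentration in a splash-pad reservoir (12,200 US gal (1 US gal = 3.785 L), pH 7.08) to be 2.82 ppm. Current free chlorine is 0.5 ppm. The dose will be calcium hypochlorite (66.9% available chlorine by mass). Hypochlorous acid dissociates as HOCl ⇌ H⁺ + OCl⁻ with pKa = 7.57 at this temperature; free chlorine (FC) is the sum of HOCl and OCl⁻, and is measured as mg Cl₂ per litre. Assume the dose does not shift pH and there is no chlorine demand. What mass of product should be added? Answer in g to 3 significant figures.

(a) 39.9 kg; (b) 223 g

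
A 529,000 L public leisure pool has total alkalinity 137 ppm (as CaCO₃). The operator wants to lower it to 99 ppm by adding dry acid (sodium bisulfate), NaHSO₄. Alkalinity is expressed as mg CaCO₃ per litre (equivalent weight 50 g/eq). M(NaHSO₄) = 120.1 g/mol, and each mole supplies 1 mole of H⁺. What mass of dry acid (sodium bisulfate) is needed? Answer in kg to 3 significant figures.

48.3 kg

Alkalinity to neutralize: (137 − 99) = 38 mg/L as CaCO₃ × 529,000 L = 20,100 g as CaCO₃.
Equivalents of H⁺ required: 20,100 ÷ 50 g/eq = 402 eq = 402 mol NaHSO₄.
Mass of NaHSO₄: 402 × 120.1 = 48,290 g.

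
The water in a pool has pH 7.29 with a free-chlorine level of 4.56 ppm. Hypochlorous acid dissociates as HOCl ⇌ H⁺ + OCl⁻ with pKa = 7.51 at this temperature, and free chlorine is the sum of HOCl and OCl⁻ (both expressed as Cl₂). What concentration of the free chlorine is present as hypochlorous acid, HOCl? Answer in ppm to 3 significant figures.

[OCl⁻]/[HOCl] = 10^(pH − pKa) = 10^(7.29 − 7.51) = 10^-0.22 = 0.6026.
Fraction as HOCl = 1 / (1 + 0.6026) = 0.624.
HOCl = 0.624 × 4.56 ppm = 2.845 ppm.

2.85 ppm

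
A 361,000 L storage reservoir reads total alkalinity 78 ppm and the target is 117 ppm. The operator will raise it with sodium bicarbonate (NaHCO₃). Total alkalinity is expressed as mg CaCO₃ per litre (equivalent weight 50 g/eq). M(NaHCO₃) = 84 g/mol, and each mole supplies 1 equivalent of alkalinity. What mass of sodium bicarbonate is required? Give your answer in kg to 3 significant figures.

23.7 kg

Alkalinity to add: (117 − 78) = 39 mg/L as CaCO₃ × 361,000 L = 14,080 g as CaCO₃.
Equivalents: 14,080 g ÷ 50 g/eq = 281.6 eq.
NaHCO₃ supplies 1 eq per mole → 281.6 mol.
Mass: 281.6 mol × 84 g/mol = 23,650 g.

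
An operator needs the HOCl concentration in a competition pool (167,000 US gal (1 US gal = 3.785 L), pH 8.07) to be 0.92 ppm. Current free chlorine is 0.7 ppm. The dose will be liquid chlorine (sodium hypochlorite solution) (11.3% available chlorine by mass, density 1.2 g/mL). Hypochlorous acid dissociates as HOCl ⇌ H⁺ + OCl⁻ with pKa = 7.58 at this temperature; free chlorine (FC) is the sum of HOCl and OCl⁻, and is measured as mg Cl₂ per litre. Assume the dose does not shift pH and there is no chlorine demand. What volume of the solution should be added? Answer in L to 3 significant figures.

Volume: 167,000 US gal × 3.785 L/gal = 632,095 L.
[OCl⁻]/[HOCl] = 10^(pH − pKa) = 10^(8.07 − 7.58) = 3.09; fraction as HOCl = 1/(1 + 3.09) = 0.2445.
Free chlorine required for 0.92 ppm HOCl: 0.92 / 0.2445 = 3.763 ppm.
FC to add: 3.763 − 0.7 = 3.063 mg/L as Cl₂.
Cl₂ equivalent: 3.063 mg/L × 632,095 L = 1936 g.
Product at 11.3% available Cl: 1936 / 0.113 = 17,130 g.
Volume: 17,130 g ÷ 1.2 g/mL = 14,280 mL.

14.3 L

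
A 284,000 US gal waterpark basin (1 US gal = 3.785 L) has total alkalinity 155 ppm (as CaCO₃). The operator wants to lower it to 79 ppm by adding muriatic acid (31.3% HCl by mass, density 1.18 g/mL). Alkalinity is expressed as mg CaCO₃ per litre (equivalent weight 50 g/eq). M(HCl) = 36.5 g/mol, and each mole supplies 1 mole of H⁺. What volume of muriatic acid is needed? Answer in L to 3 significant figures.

161 L

Volume: 284,000 US gal × 3.785 L/gal = 1,074,940 L.
Alkalinity to neutralize: (155 − 79) = 76 mg/L as CaCO₃ × 1,074,940 L = 81,700 g as CaCO₃.
Equivalents of H⁺ required: 81,700 ÷ 50 g/eq = 1634 eq = 1634 mol HCl.
Mass of HCl: 1634 × 36.5 = 59,640 g.
Mass of 31.3% solution: 59,640 / 0.313 = 190,500 g.
Volume: 190,500 g ÷ 1.18 g/mL = 161,500 mL.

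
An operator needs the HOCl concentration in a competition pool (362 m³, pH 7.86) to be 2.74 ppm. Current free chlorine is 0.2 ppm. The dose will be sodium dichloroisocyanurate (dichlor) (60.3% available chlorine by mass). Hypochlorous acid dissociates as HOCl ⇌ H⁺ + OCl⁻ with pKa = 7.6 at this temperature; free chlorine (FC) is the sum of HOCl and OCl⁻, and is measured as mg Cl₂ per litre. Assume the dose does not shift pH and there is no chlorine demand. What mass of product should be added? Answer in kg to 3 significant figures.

Volume: 362 m³ = 362,000 L.
[OCl⁻]/[HOCl] = 10^(pH − pKa) = 10^(7.86 − 7.6) = 1.82; fraction as HOCl = 1/(1 + 1.82) = 0.3546.
Free chlorine required for 2.74 ppm HOCl: 2.74 / 0.3546 = 7.726 ppm.
FC to add: 7.726 − 0.2 = 7.526 mg/L as Cl₂.
Cl₂ equivalent: 7.526 mg/L × 362,000 L = 2724 g.
Product at 60.3% available Cl: 2724 / 0.603 = 4518 g.

4.52 kg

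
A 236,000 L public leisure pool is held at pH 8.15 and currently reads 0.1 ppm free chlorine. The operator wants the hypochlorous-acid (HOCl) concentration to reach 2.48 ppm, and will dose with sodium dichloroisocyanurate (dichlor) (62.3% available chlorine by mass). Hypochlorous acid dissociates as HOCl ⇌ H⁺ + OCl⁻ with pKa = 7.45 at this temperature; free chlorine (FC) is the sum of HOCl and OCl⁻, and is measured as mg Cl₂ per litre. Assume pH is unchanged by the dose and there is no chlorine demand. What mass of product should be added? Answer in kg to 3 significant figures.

5.61 kg

[OCl⁻]/[HOCl] = 10^(pH − pKa) = 10^(8.15 − 7.45) = 5.012; fraction as HOCl = 1/(1 + 5.012) = 0.1663.
Free chlorine required for 2.48 ppm HOCl: 2.48 / 0.1663 = 14.91 ppm.
FC to add: 14.91 − 0.1 = 14.81 mg/L as Cl₂.
Cl₂ equivalent: 14.81 mg/L × 236,000 L = 3495 g.
Product at 62.3% available Cl: 3495 / 0.623 = 5610 g.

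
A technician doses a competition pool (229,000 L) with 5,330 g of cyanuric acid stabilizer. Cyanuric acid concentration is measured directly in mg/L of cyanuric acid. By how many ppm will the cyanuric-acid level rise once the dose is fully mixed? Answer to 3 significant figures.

23.3 ppm

Rise: 5,330 g / 229,000 L × 1000 = 23.28 mg/L.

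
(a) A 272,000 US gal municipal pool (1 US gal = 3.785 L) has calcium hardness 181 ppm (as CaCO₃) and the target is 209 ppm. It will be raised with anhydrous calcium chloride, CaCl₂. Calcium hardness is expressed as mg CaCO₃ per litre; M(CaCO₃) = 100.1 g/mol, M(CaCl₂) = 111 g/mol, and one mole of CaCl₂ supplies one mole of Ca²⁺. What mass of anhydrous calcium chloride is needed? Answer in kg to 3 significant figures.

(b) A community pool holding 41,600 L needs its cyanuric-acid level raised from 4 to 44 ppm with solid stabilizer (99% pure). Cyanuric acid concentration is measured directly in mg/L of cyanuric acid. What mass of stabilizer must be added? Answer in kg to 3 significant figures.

(a) Volume: 272,000 US gal × 3.785 L/gal = 1,029,520 L.
(a) Hardness to add: (209 − 181) = 28 mg/L as CaCO₃ × 1,029,520 L = 28,830 g as CaCO₃.
(a) Moles of Ca²⁺ (1 mol Ca²⁺ ≡ 1 mol CaCO₃): 28,830 / 100.1 g/mol = 288 mol.
(a) Mass of CaCl₂: 288 × 111 = 31,970 g.

(b) CYA to add: (44 − 4) = 40 mg/L × 41,600 L = 1664 g cyanuric acid.
(b) At 99% purity: 1664 / 0.99 = 1681 g product.

(a) 32.0 kg; (b) 1.68 kg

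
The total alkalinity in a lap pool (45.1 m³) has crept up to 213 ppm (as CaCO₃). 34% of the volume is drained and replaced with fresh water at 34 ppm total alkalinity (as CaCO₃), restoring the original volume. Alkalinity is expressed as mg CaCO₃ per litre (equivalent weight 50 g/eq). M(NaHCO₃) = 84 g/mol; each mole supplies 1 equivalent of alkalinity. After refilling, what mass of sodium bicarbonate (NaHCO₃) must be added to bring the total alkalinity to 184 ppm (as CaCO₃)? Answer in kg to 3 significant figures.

Volume: 45.1 m³ = 45,100 L.
After draining 34% and refilling: 213 × 0.66 + 34 × 0.34 = 152.14 ppm.
Deficit to target: 184 − 152.14 = 31.86 mg/L.
As CaCO₃: 31.86 mg/L × 45,100 L = 1437 g; ÷ 50 g/eq ÷ 1 = 28.74 mol NaHCO₃.
Mass: 28.74 × 84 = 2414 g.

2.41 kg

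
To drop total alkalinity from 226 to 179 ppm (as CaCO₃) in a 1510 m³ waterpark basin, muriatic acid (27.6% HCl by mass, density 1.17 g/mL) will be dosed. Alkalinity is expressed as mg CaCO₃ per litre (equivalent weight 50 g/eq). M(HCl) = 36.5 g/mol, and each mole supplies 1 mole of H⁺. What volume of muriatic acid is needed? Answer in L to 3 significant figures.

Volume: 1510 m³ = 1,510,000 L.
Alkalinity to neutralize: (226 − 179) = 47 mg/L as CaCO₃ × 1,510,000 L = 70,970 g as CaCO₃.
Equivalents of H⁺ required: 70,970 ÷ 50 g/eq = 1419 eq = 1419 mol HCl.
Mass of HCl: 1419 × 36.5 = 51,810 g.
Mass of 27.6% solution: 51,810 / 0.276 = 187,700 g.
Volume: 187,700 g ÷ 1.17 g/mL = 160,400 mL.

160 L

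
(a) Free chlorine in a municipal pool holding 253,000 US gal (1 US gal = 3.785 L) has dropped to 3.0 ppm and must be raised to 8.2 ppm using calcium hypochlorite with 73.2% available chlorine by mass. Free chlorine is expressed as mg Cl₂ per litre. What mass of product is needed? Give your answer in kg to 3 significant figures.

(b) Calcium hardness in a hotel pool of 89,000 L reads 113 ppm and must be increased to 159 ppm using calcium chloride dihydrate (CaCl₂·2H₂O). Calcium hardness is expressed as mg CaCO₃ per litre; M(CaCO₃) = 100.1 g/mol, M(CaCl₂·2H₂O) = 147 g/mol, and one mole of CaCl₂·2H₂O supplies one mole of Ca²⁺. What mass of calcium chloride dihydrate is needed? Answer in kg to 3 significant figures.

(a) 6.80 kg; (b) 6.01 kg

(a) Volume: 253,000 US gal × 3.785 L/gal = 957,605 L.
(a) Chlorine deficit: 8.2 − 3.0 = 5.2 ppm = 5.2 mg/L as Cl₂.
(a) Cl₂ equivalent needed: 5.2 mg/L × 957,605 L = 4,980,000 mg = 4980 g.
(a) Product at 73.2% available chlorine: 4980 / 0.732 = 6803 g.

(b) Hardness to add: (159 − 113) = 46 mg/L as CaCO₃ × 89,000 L = 4094 g as CaCO₃.
(b) Moles of Ca²⁺ (1 mol Ca²⁺ ≡ 1 mol CaCO₃): 4094 / 100.1 g/mol = 40.9 mol.
(b) Mass of CaCl₂·2H₂O: 40.9 × 147 = 6012 g.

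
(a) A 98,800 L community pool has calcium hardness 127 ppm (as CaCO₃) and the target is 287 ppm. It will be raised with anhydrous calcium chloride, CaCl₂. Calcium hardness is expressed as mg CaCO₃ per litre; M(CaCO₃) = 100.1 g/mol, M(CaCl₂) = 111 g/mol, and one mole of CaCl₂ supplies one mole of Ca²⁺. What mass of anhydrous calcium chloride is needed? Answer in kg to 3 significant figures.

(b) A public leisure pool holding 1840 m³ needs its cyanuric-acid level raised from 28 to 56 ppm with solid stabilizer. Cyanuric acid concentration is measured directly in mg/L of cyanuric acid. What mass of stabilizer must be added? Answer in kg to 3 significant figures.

(a) Hardness to add: (287 − 127) = 160 mg/L as CaCO₃ × 98,800 L = 15,810 g as CaCO₃.
(a) Moles of Ca²⁺ (1 mol Ca²⁺ ≡ 1 mol CaCO₃): 15,810 / 100.1 g/mol = 157.9 mol.
(a) Mass of CaCl₂: 157.9 × 111 = 17,530 g.

(b) Volume: 1840 m³ = 1,840,000 L.
(b) CYA to add: (56 − 28) = 28 mg/L × 1,840,000 L = 51,520 g cyanuric acid.

(a) 17.5 kg; (b) 51.5 kg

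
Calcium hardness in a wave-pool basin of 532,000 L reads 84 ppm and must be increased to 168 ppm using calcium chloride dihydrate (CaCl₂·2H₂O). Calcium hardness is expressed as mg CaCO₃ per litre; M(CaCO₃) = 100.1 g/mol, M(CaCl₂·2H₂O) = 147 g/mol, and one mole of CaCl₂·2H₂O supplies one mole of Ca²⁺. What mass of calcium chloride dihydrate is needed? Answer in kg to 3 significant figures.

65.6 kg

Hardness to add: (168 − 84) = 84 mg/L as CaCO₃ × 532,000 L = 44,690 g as CaCO₃.
Moles of Ca²⁺ (1 mol Ca²⁺ ≡ 1 mol CaCO₃): 44,690 / 100.1 g/mol = 446.4 mol.
Mass of CaCl₂·2H₂O: 446.4 × 147 = 65,630 g.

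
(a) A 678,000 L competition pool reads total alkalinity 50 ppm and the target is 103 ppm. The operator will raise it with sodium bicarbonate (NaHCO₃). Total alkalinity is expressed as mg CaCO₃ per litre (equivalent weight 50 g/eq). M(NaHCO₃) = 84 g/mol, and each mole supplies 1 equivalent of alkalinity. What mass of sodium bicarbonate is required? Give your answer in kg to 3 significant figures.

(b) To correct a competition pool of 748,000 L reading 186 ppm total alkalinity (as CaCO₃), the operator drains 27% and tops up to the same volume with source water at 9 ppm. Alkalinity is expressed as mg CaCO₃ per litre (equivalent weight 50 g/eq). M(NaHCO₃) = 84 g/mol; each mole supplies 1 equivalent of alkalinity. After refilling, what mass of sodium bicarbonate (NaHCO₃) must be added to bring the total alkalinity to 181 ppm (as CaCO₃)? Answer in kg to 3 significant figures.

(a) Alkalinity to add: (103 − 50) = 53 mg/L as CaCO₃ × 678,000 L = 35,930 g as CaCO₃.
(a) Equivalents: 35,930 g ÷ 50 g/eq = 718.7 eq.
(a) NaHCO₃ supplies 1 eq per mole → 718.7 mol.
(a) Mass: 718.7 mol × 84 g/mol = 60,370 g.

(b) After draining 27% and refilling: 186 × 0.73 + 9 × 0.27 = 138.21 ppm.
(b) Deficit to target: 181 − 138.21 = 42.79 mg/L.
(b) As CaCO₃: 42.79 mg/L × 748,000 L = 32,010 g; ÷ 50 g/eq ÷ 1 = 640.1 mol NaHCO₃.
(b) Mass: 640.1 × 84 = 53,770 g.

(a) 60.4 kg; (b) 53.8 kg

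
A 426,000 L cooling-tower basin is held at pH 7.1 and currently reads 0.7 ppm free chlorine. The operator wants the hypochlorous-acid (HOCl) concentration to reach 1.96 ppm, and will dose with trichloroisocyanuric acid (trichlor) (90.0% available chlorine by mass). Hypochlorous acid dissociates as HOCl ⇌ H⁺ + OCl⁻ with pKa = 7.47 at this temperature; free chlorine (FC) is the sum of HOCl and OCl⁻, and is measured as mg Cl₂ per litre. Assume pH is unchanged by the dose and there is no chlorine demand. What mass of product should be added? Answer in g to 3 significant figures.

992 g

[OCl⁻]/[HOCl] = 10^(pH − pKa) = 10^(7.1 − 7.47) = 0.4266; fraction as HOCl = 1/(1 + 0.4266) = 0.701.
Free chlorine required for 1.96 ppm HOCl: 1.96 / 0.701 = 2.796 ppm.
FC to add: 2.796 − 0.7 = 2.096 mg/L as Cl₂.
Cl₂ equivalent: 2.096 mg/L × 426,000 L = 892.9 g.
Product at 90.0% available Cl: 892.9 / 0.9 = 992.2 g.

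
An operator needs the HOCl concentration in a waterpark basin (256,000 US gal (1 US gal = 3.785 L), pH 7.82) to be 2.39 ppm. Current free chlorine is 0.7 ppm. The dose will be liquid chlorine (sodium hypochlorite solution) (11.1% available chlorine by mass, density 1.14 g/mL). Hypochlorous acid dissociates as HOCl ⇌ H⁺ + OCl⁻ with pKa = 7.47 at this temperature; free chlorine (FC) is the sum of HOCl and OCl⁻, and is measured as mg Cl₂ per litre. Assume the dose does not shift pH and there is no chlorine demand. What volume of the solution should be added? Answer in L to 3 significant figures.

53.9 L

Volume: 256,000 US gal × 3.785 L/gal = 968,960 L.
[OCl⁻]/[HOCl] = 10^(pH − pKa) = 10^(7.82 − 7.47) = 2.239; fraction as HOCl = 1/(1 + 2.239) = 0.3088.
Free chlorine required for 2.39 ppm HOCl: 2.39 / 0.3088 = 7.741 ppm.
FC to add: 7.741 − 0.7 = 7.041 mg/L as Cl₂.
Cl₂ equivalent: 7.041 mg/L × 968,960 L = 6822 g.
Product at 11.1% available Cl: 6822 / 0.111 = 61,460 g.
Volume: 61,460 g ÷ 1.14 g/mL = 53,910 mL.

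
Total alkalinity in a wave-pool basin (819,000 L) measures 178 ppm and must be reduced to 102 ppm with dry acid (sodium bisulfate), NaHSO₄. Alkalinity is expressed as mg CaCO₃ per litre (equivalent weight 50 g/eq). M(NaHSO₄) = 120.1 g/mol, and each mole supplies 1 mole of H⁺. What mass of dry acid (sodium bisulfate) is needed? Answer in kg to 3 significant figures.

Alkalinity to neutralize: (178 − 102) = 76 mg/L as CaCO₃ × 819,000 L = 62,240 g as CaCO₃.
Equivalents of H⁺ required: 62,240 ÷ 50 g/eq = 1245 eq = 1245 mol NaHSO₄.
Mass of NaHSO₄: 1245 × 120.1 = 149,500 g.

150 kg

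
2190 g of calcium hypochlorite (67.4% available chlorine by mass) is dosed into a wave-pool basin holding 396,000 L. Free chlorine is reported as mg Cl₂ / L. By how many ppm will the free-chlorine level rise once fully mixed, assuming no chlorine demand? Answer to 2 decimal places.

3.73 ppm

Available chlorine delivered: 2190 g × 0.674 = 1476 g as Cl₂.
Concentration rise: 1476 g / 396,000 L = 3.727 mg/L = 3.73 ppm.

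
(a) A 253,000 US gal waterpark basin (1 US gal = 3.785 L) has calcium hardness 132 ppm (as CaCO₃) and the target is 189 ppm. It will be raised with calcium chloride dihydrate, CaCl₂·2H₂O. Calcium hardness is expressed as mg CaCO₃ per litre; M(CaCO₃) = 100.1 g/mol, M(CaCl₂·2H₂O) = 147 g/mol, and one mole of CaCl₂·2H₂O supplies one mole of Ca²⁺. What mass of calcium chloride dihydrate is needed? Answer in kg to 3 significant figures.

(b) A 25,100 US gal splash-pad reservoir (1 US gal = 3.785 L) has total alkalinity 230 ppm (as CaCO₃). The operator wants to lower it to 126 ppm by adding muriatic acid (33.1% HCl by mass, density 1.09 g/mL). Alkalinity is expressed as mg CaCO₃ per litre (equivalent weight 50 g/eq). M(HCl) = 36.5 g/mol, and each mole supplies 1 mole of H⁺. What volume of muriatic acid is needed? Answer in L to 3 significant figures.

(a) 80.2 kg; (b) 20.0 L

(a) Volume: 253,000 US gal × 3.785 L/gal = 957,605 L.
(a) Hardness to add: (189 − 132) = 57 mg/L as CaCO₃ × 957,605 L = 54,580 g as CaCO₃.
(a) Moles of Ca²⁺ (1 mol Ca²⁺ ≡ 1 mol CaCO₃): 54,580 / 100.1 g/mol = 545.3 mol.
(a) Mass of CaCl₂·2H₂O: 545.3 × 147 = 80,160 g.

(b) Volume: 25,100 US gal × 3.785 L/gal = 95,004 L.
(b) Alkalinity to neutralize: (230 − 126) = 104 mg/L as CaCO₃ × 95,004 L = 9880 g as CaCO₃.
(b) Equivalents of H⁺ required: 9880 ÷ 50 g/eq = 197.6 eq = 197.6 mol HCl.
(b) Mass of HCl: 197.6 × 36.5 = 7213 g.
(b) Mass of 33.1% solution: 7213 / 0.331 = 21,790 g.
(b) Volume: 21,790 g ÷ 1.09 g/mL = 19,990 mL.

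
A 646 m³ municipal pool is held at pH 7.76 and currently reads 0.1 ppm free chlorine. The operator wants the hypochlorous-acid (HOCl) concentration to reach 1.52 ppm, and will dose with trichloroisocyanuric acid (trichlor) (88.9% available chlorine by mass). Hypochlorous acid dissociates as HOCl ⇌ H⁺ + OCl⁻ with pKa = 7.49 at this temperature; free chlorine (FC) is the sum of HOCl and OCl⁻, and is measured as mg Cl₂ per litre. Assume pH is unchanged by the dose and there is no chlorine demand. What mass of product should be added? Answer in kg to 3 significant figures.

3.09 kg

Volume: 646 m³ = 646,000 L.
[OCl⁻]/[HOCl] = 10^(pH − pKa) = 10^(7.76 − 7.49) = 1.862; fraction as HOCl = 1/(1 + 1.862) = 0.3494.
Free chlorine required for 1.52 ppm HOCl: 1.52 / 0.3494 = 4.35 ppm.
FC to add: 4.35 − 0.1 = 4.25 mg/L as Cl₂.
Cl₂ equivalent: 4.25 mg/L × 646,000 L = 2746 g.
Product at 88.9% available Cl: 2746 / 0.889 = 3089 g.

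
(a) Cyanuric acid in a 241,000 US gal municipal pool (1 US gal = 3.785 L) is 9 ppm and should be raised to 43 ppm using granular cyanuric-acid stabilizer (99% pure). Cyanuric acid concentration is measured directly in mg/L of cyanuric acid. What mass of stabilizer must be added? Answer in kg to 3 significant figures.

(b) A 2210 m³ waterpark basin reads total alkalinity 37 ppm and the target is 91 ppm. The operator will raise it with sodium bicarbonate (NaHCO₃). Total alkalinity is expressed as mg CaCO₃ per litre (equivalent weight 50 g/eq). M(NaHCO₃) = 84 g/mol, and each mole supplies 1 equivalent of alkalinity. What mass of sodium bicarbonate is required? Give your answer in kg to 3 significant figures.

(a) Volume: 241,000 US gal × 3.785 L/gal = 912,185 L.
(a) CYA to add: (43 − 9) = 34 mg/L × 912,185 L = 31,010 g cyanuric acid.
(a) At 99% purity: 31,010 / 0.99 = 31,330 g product.

(b) Volume: 2210 m³ = 2,210,000 L.
(b) Alkalinity to add: (91 − 37) = 54 mg/L as CaCO₃ × 2,210,000 L = 119,300 g as CaCO₃.
(b) Equivalents: 119,300 g ÷ 50 g/eq = 2387 eq.
(b) NaHCO₃ supplies 1 eq per mole → 2387 mol.
(b) Mass: 2387 mol × 84 g/mol = 200,500 g.

(a) 31.3 kg; (b) 200 kg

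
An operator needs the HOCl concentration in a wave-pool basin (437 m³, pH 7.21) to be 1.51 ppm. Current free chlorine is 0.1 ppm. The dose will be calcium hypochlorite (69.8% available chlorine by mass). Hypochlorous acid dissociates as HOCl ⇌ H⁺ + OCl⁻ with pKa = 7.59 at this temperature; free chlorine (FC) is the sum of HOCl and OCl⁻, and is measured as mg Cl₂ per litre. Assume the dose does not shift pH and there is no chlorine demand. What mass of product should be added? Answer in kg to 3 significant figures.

1.28 kg

Volume: 437 m³ = 437,000 L.
[OCl⁻]/[HOCl] = 10^(pH − pKa) = 10^(7.21 − 7.59) = 0.4169; fraction as HOCl = 1/(1 + 0.4169) = 0.7058.
Free chlorine required for 1.51 ppm HOCl: 1.51 / 0.7058 = 2.139 ppm.
FC to add: 2.139 − 0.1 = 2.039 mg/L as Cl₂.
Cl₂ equivalent: 2.039 mg/L × 437,000 L = 891.2 g.
Product at 69.8% available Cl: 891.2 / 0.698 = 1277 g.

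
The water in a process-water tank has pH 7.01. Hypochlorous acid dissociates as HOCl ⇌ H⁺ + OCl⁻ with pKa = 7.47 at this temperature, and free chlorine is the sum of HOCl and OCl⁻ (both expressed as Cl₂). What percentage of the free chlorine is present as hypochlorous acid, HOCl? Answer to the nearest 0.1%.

74.3%

[OCl⁻]/[HOCl] = 10^(pH − pKa) = 10^(7.01 − 7.47) = 10^-0.46 = 0.3467.
Fraction as HOCl = 1 / (1 + 0.3467) = 0.7425.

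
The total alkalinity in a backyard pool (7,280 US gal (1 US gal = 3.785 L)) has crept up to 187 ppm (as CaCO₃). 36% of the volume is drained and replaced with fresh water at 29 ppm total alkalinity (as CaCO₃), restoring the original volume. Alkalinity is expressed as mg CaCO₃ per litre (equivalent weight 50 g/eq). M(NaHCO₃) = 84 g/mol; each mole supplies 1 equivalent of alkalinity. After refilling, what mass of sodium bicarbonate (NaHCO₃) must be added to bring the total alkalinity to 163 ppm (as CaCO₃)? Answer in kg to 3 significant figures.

Volume: 7,280 US gal × 3.785 L/gal = 27,555 L.
After draining 36% and refilling: 187 × 0.64 + 29 × 0.36 = 130.12 ppm.
Deficit to target: 163 − 130.12 = 32.88 mg/L.
As CaCO₃: 32.88 mg/L × 27,555 L = 906 g; ÷ 50 g/eq ÷ 1 = 18.12 mol NaHCO₃.
Mass: 18.12 × 84 = 1522 g.

1.52 kg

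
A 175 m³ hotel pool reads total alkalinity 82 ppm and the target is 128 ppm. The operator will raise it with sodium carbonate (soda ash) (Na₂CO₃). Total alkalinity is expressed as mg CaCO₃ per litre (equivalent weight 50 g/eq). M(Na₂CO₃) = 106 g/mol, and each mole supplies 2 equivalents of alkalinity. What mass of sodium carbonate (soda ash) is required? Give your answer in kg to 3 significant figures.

Volume: 175 m³ = 175,000 L.
Alkalinity to add: (128 − 82) = 46 mg/L as CaCO₃ × 175,000 L = 8050 g as CaCO₃.
Equivalents: 8050 g ÷ 50 g/eq = 161 eq.
Each mole of Na₂CO₃ supplies 2 eq, so 161 / 2 = 80.5 mol.
Mass: 80.5 mol × 106 g/mol = 8533 g.

8.53 kg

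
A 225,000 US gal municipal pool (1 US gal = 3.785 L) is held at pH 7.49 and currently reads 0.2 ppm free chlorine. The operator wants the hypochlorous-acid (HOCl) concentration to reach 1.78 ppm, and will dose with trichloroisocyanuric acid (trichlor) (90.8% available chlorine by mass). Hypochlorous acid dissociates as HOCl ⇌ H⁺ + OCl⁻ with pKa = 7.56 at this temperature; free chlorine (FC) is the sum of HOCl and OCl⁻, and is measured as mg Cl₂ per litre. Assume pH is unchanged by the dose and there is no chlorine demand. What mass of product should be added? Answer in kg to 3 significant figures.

Volume: 225,000 US gal × 3.785 L/gal = 851,625 L.
[OCl⁻]/[HOCl] = 10^(pH − pKa) = 10^(7.49 − 7.56) = 0.8511; fraction as HOCl = 1/(1 + 0.8511) = 0.5402.
Free chlorine required for 1.78 ppm HOCl: 1.78 / 0.5402 = 3.295 ppm.
FC to add: 3.295 − 0.2 = 3.095 mg/L as Cl₂.
Cl₂ equivalent: 3.095 mg/L × 851,625 L = 2636 g.
Product at 90.8% available Cl: 2636 / 0.908 = 2903 g.

2.90 kg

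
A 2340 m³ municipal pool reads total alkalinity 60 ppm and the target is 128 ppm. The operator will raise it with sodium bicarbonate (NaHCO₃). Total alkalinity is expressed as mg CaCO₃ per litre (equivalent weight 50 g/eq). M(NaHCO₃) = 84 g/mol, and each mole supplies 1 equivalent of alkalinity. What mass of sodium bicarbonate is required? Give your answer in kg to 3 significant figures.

267 kg

Volume: 2340 m³ = 2,340,000 L.
Alkalinity to add: (128 − 60) = 68 mg/L as CaCO₃ × 2,340,000 L = 159,100 g as CaCO₃.
Equivalents: 159,100 g ÷ 50 g/eq = 3182 eq.
NaHCO₃ supplies 1 eq per mole → 3182 mol.
Mass: 3182 mol × 84 g/mol = 267,300 g.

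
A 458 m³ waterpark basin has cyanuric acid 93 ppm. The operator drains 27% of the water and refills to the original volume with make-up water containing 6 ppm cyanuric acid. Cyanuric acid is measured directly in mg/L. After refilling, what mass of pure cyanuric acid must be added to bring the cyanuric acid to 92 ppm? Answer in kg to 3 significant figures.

Volume: 458 m³ = 458,000 L.
After draining 27% and refilling: 93 × 0.73 + 6 × 0.27 = 69.51 ppm.
Deficit to target: 92 − 69.51 = 22.49 mg/L.
Mass: 22.49 mg/L × 458,000 L = 10,300 g cyanuric acid.

10.3 kg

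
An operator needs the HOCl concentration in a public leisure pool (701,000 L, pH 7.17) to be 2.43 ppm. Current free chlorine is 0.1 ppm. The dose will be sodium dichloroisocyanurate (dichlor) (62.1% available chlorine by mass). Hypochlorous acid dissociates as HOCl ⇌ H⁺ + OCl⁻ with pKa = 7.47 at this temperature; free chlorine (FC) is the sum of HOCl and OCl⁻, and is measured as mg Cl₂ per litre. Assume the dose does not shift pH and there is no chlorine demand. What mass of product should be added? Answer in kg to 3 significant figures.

4.00 kg

[OCl⁻]/[HOCl] = 10^(pH − pKa) = 10^(7.17 − 7.47) = 0.5012; fraction as HOCl = 1/(1 + 0.5012) = 0.6661.
Free chlorine required for 2.43 ppm HOCl: 2.43 / 0.6661 = 3.648 ppm.
FC to add: 3.648 − 0.1 = 3.548 mg/L as Cl₂.
Cl₂ equivalent: 3.548 mg/L × 701,000 L = 2487 g.
Product at 62.1% available Cl: 2487 / 0.621 = 4005 g.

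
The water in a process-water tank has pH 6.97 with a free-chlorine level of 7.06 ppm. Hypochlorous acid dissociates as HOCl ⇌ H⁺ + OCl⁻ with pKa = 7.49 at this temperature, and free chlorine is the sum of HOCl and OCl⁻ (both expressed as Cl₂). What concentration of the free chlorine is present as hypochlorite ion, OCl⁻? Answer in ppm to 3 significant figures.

[OCl⁻]/[HOCl] = 10^(pH − pKa) = 10^(6.97 − 7.49) = 10^-0.52 = 0.302.
Fraction as HOCl = 1 / (1 + 0.302) = 0.7681.
OCl⁻ = (1 − 0.7681) × 7.06 ppm = 1.638 ppm.

1.64 ppm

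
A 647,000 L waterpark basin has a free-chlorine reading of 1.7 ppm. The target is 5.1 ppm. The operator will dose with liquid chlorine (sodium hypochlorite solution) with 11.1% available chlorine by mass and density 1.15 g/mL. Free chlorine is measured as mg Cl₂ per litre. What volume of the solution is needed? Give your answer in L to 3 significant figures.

Chlorine deficit: 5.1 − 1.7 = 3.4 ppm = 3.4 mg/L as Cl₂.
Cl₂ equivalent needed: 3.4 mg/L × 647,000 L = 2,200,000 mg = 2200 g.
Product at 11.1% available chlorine: 2200 / 0.111 = 19,820 g.
Volume at density 1.15 g/mL: 19,820 g ÷ 1.15 g/mL = 17,230 mL.

17.2 L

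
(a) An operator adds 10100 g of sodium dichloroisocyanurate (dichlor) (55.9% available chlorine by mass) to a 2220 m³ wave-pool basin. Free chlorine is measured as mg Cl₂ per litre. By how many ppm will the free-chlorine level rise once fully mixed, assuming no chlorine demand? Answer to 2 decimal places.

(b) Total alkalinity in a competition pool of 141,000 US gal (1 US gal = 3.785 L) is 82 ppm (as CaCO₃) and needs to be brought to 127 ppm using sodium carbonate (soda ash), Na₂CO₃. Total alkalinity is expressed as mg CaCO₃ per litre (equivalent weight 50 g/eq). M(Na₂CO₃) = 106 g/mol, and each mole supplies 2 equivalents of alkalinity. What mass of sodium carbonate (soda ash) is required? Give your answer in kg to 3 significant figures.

(a) 2.54 ppm; (b) 25.5 kg

(a) Volume: 2220 m³ = 2,220,000 L.
(a) Available chlorine delivered: 10,100 g × 0.559 = 5646 g as Cl₂.
(a) Concentration rise: 5646 g / 2,220,000 L = 2.543 mg/L = 2.54 ppm.

(b) Volume: 141,000 US gal × 3.785 L/gal = 533,685 L.
(b) Alkalinity to add: (127 − 82) = 45 mg/L as CaCO₃ × 533,685 L = 24,020 g as CaCO₃.
(b) Equivalents: 24,020 g ÷ 50 g/eq = 480.3 eq.
(b) Each mole of Na₂CO₃ supplies 2 eq, so 480.3 / 2 = 240.2 mol.
(b) Mass: 240.2 mol × 106 g/mol = 25,460 g.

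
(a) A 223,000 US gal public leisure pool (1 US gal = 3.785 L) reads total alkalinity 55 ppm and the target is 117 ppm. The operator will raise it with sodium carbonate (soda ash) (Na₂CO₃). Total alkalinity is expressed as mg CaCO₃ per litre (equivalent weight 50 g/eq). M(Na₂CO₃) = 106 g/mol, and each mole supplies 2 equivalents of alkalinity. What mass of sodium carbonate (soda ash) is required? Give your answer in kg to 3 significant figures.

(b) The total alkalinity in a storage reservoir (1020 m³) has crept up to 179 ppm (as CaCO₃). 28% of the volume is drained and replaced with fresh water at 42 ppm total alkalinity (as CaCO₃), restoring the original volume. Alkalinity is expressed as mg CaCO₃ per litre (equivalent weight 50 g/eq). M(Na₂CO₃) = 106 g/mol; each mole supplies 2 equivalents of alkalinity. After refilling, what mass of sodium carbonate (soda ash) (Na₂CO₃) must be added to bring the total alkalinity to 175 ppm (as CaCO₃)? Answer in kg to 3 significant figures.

(a) Volume: 223,000 US gal × 3.785 L/gal = 844,055 L.
(a) Alkalinity to add: (117 − 55) = 62 mg/L as CaCO₃ × 844,055 L = 52,330 g as CaCO₃.
(a) Equivalents: 52,330 g ÷ 50 g/eq = 1047 eq.
(a) Each mole of Na₂CO₃ supplies 2 eq, so 1047 / 2 = 523.3 mol.
(a) Mass: 523.3 mol × 106 g/mol = 55,470 g.

(b) Volume: 1020 m³ = 1,020,000 L.
(b) After draining 28% and refilling: 179 × 0.72 + 42 × 0.28 = 140.64 ppm.
(b) Deficit to target: 175 − 140.64 = 34.36 mg/L.
(b) As CaCO₃: 34.36 mg/L × 1,020,000 L = 35,050 g; ÷ 50 g/eq ÷ 2 = 350.5 mol Na₂CO₃.
(b) Mass: 350.5 × 106 = 37,150 g.

(a) 55.5 kg; (b) 37.2 kg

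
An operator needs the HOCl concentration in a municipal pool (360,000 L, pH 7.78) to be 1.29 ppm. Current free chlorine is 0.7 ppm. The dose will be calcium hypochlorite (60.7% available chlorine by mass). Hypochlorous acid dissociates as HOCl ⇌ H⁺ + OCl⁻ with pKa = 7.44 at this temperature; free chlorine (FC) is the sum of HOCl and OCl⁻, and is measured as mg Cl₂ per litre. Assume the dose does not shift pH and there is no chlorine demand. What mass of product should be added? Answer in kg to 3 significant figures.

[OCl⁻]/[HOCl] = 10^(pH − pKa) = 10^(7.78 − 7.44) = 2.188; fraction as HOCl = 1/(1 + 2.188) = 0.3137.
Free chlorine required for 1.29 ppm HOCl: 1.29 / 0.3137 = 4.112 ppm.
FC to add: 4.112 − 0.7 = 3.412 mg/L as Cl₂.
Cl₂ equivalent: 3.412 mg/L × 360,000 L = 1228 g.
Product at 60.7% available Cl: 1228 / 0.607 = 2024 g.

2.02 kg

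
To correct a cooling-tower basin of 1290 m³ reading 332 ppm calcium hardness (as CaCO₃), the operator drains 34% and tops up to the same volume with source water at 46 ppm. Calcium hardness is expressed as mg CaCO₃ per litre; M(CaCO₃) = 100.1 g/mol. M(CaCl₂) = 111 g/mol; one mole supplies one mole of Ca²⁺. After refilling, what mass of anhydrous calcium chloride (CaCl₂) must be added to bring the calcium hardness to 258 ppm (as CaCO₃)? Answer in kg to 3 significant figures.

33.2 kg

Volume: 1290 m³ = 1,290,000 L.
After draining 34% and refilling: 332 × 0.66 + 46 × 0.34 = 234.76 ppm.
Deficit to target: 258 − 234.76 = 23.24 mg/L.
As CaCO₃: 23.24 mg/L × 1,290,000 L = 29,980 g; ÷ 100.1 = 299.5 mol Ca²⁺.
Mass: 299.5 × 111 = 33,240 g.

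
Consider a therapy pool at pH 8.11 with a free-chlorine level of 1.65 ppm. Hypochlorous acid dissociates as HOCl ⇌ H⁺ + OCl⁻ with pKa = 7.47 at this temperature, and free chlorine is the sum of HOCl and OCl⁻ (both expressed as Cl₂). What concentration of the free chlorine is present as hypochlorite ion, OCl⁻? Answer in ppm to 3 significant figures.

1.34 ppm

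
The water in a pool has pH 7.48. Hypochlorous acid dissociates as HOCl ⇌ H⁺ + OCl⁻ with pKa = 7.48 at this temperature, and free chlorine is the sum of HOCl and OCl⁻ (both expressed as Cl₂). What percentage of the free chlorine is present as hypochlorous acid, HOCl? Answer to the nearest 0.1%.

50.0%

[OCl⁻]/[HOCl] = 10^(pH − pKa) = 10^(7.48 − 7.48) = 10^0.00 = 1.
Fraction as HOCl = 1 / (1 + 1) = 0.5.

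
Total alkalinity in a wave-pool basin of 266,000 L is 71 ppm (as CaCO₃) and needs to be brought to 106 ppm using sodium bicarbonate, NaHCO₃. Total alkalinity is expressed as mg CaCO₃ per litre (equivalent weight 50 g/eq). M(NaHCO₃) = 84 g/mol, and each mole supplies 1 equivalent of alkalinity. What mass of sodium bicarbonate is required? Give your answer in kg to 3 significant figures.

15.6 kg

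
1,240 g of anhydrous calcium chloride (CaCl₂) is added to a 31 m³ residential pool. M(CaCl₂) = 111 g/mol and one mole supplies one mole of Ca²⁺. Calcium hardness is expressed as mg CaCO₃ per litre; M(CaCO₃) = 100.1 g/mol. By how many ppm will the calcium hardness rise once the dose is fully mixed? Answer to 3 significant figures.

36.1 ppm

Volume: 31 m³ = 31,000 L.
Moles of Ca²⁺: 1,240 g ÷ 111 g/mol = 11.17 mol.
As CaCO₃: 11.17 mol × 100.1 g/mol = 1118 g.
Rise: 1118 g / 31,000 L × 1000 = 36.07 mg/L.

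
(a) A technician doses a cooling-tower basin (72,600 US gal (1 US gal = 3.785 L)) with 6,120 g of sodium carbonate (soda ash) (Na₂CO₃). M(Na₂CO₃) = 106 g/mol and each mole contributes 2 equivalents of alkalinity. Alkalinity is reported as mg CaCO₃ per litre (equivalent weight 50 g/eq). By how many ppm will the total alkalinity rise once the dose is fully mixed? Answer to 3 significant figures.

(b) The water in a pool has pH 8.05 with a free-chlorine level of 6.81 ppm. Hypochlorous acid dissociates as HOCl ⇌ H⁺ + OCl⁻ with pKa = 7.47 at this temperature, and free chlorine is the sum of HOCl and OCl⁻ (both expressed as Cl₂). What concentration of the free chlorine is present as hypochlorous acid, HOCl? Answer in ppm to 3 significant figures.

(a) 21.0 ppm; (b) 1.42 ppm

(a) Volume: 72,600 US gal × 3.785 L/gal = 274,791 L.
(a) Moles of Na₂CO₃: 6,120 g ÷ 106 g/mol = 57.74 mol → 115.5 eq of alkalinity.
(a) As CaCO₃: 115.5 eq × 50 g/eq = 5774 g.
(a) Rise: 5774 g / 274,791 L × 1000 = 21.01 mg/L.

(b) [OCl⁻]/[HOCl] = 10^(pH − pKa) = 10^(8.05 − 7.47) = 10^0.58 = 3.802.
(b) Fraction as HOCl = 1 / (1 + 3.802) = 0.2083.
(b) HOCl = 0.2083 × 6.81 ppm = 1.418 ppm.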